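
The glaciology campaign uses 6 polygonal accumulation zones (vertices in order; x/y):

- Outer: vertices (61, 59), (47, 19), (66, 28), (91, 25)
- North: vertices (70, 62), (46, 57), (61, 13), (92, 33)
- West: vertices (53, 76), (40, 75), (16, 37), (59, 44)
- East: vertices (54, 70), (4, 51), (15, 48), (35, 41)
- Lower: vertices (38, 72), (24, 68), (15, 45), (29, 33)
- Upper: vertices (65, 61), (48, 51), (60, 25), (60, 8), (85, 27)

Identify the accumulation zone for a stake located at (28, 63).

Cast a ray rightward from (28, 63). For each polygon, the edges (by vertex number in listed order) whose endpoints lie on opposite sides of y = 63, where each meets that height, and whether that is right or left of the point:
Outer: no edge straddles that height → 0 crossings.
North: no edge straddles that height → 0 crossings.
West: 2–3 at x≈32.4 (right), 4–1 at x≈55.4 (right) → 2 crossings.
East: 1–2 at x≈35.6 (right), 4–1 at x≈49.4 (right) → 2 crossings.
Lower: 2–3 at x≈22.0 (left), 4–1 at x≈35.9 (right) → 1 crossing.
Upper: no edge straddles that height → 0 crossings.
Only Lower has an odd count, so the point is inside Lower.

Lower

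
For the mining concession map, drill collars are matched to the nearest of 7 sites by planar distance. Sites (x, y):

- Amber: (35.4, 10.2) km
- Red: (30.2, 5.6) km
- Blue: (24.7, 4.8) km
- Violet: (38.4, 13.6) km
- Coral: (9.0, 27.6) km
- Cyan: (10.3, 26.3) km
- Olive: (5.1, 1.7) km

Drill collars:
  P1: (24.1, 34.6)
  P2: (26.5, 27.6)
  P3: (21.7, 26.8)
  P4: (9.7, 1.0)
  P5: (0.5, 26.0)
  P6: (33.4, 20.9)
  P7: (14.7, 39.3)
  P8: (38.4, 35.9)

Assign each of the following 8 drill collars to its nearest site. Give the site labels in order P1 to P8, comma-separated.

P1 → Cyan (d²=259.33)
P2 → Cyan (d²=264.13)
P3 → Cyan (d²=130.21)
P4 → Olive (d²=21.65)
P5 → Coral (d²=74.81)
P6 → Violet (d²=78.29)
P7 → Coral (d²=169.38)
P8 → Violet (d²=497.29)

Cyan, Cyan, Cyan, Olive, Coral, Violet, Coral, Violet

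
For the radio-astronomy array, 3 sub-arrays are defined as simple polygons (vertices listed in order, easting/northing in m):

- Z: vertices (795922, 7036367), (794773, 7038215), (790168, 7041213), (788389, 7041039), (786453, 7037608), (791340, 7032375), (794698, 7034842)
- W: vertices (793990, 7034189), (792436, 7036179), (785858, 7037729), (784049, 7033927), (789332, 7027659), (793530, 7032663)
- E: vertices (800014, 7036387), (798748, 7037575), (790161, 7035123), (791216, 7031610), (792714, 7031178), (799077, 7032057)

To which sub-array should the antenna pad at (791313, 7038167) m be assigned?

Z

Cast a ray rightward from (791313, 7038167). For each polygon, the edges (by vertex number in listed order) whose endpoints lie on opposite sides of northing = 7038167, where each meets that height, and whether that is right or left of the point:
Z: 1–2 at easting≈794802.8 (right), 4–5 at easting≈786768.4 (left) → 1 crossing.
W: no edge straddles that height → 0 crossings.
E: no edge straddles that height → 0 crossings.
Only Z has an odd count, so the point is inside Z.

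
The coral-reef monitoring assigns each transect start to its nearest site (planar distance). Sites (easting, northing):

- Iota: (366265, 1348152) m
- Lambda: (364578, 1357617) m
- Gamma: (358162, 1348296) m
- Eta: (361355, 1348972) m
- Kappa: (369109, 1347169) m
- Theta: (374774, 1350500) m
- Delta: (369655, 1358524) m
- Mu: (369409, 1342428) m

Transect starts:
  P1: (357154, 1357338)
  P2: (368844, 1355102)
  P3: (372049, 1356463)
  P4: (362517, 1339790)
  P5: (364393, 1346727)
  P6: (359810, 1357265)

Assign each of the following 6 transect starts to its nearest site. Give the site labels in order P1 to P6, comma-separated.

P1 → Lambda (d²=55193617.00)
P2 → Delta (d²=12367805.00)
P3 → Delta (d²=9978957.00)
P4 → Mu (d²=54458708.00)
P5 → Iota (d²=5535009.00)
P6 → Lambda (d²=22857728.00)

Lambda, Delta, Delta, Mu, Iota, Lambda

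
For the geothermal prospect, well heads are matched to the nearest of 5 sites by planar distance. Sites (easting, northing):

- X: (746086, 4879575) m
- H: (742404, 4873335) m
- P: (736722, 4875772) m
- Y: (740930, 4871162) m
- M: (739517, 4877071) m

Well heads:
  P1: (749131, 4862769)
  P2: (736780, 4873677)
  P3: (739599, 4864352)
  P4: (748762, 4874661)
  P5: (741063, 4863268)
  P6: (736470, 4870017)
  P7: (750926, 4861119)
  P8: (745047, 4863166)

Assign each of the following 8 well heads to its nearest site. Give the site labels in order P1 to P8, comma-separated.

Y, P, Y, X, Y, Y, Y, Y

P1 → Y (d²=137698850.00)
P2 → P (d²=4392389.00)
P3 → Y (d²=48147661.00)
P4 → X (d²=31308372.00)
P5 → Y (d²=62332925.00)
P6 → Y (d²=21202625.00)
P7 → Y (d²=200781865.00)
P8 → Y (d²=80885705.00)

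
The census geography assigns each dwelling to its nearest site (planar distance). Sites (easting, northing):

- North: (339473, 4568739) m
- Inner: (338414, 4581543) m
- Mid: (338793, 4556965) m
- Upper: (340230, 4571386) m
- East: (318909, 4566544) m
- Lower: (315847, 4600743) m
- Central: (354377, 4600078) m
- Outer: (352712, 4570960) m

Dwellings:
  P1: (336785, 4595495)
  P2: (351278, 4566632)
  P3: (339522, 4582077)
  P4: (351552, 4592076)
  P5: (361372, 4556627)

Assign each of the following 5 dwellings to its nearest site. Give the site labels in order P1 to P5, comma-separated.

P1 → Inner (d²=197311945.00)
P2 → Outer (d²=20787940.00)
P3 → Inner (d²=1512820.00)
P4 → Central (d²=72012629.00)
P5 → Outer (d²=280430489.00)

Inner, Outer, Inner, Central, Outer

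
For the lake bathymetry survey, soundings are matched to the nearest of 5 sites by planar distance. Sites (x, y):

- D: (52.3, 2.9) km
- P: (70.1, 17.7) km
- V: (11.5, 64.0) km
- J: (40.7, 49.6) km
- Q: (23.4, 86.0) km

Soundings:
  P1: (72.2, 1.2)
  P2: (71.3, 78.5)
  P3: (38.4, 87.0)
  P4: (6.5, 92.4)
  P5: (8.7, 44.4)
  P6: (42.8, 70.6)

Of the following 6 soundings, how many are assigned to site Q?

2

P1 → P
P2 → J
P3 → Q
P4 → Q
P5 → V
P6 → J
2 of the 6 go to Q.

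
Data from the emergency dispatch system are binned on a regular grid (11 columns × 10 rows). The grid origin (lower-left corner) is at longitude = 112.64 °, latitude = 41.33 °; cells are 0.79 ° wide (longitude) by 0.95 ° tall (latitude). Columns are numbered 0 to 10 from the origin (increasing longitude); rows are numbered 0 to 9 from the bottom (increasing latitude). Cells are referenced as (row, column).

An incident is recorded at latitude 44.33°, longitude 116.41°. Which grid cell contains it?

(3, 4)

Column index: ⌊(116.41 − 112.64) / 0.79⌋ = ⌊4.772⌋ = 4
Row offset from origin: ⌊(44.33 − 41.33) / 0.95⌋ = ⌊3.158⌋ = 3 → row 3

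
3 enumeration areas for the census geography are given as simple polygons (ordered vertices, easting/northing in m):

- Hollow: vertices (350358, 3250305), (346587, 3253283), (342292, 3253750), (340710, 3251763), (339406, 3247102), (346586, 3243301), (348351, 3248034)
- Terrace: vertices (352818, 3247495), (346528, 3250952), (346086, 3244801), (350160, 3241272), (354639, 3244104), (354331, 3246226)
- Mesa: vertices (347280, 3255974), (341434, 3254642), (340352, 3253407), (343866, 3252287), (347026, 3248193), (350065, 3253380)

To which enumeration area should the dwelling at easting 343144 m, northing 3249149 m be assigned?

Cast a ray rightward from (343144, 3249149). For each polygon, the edges (by vertex number in listed order) whose endpoints lie on opposite sides of northing = 3249149, where each meets that height, and whether that is right or left of the point:
Hollow: 4–5 at easting≈339978.7 (left), 7–1 at easting≈349336.4 (right) → 1 crossing.
Terrace: 1–2 at easting≈349808.6 (right), 2–3 at easting≈346398.4 (right) → 2 crossings.
Mesa: 4–5 at easting≈346288.1 (right), 5–6 at easting≈347586.1 (right) → 2 crossings.
Only Hollow has an odd count, so the point is inside Hollow.

Hollow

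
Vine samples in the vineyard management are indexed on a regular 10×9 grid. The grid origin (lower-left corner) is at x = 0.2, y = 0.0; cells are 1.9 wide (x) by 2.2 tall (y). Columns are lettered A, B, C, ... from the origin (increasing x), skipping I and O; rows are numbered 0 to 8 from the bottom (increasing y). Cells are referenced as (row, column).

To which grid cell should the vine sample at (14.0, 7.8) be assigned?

(3, H)

Column index: ⌊(14.0 − 0.2) / 1.9⌋ = ⌊7.263⌋ = 7 → column H
Row offset from origin: ⌊(7.8 − 0.0) / 2.2⌋ = ⌊3.545⌋ = 3 → row 3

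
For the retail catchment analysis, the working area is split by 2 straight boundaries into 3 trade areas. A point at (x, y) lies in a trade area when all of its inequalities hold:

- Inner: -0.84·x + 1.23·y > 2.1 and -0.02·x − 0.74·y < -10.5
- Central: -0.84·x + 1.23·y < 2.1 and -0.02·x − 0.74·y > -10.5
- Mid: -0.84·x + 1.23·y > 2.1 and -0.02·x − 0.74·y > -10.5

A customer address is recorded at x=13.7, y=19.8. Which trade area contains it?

Inner

-0.84·13.7 + 1.23·19.8 = 12.846, which is > 2.1
-0.02·13.7 − 0.74·19.8 = -14.926, which is < -10.5
This sign pattern matches Inner.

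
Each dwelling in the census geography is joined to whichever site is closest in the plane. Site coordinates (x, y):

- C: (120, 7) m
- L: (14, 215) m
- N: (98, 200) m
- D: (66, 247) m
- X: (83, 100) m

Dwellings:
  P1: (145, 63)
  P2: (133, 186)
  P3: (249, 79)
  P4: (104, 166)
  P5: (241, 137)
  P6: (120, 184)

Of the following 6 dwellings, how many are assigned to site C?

2

P1 → C
P2 → N
P3 → C
P4 → N
P5 → N
P6 → N
2 of the 6 go to C.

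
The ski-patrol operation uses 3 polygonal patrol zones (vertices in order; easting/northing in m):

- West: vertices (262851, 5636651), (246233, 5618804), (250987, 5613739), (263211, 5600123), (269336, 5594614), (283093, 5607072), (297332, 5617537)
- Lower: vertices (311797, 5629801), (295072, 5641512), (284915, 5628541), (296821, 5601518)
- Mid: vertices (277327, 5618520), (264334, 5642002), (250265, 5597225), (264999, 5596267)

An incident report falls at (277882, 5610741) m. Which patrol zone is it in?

West

Cast a ray rightward from (277882, 5610741). For each polygon, the edges (by vertex number in listed order) whose endpoints lie on opposite sides of northing = 5610741, where each meets that height, and whether that is right or left of the point:
West: 3–4 at easting≈253678.5 (left), 6–7 at easting≈288085.2 (right) → 1 crossing.
Lower: 3–4 at easting≈292757.5 (right), 4–1 at easting≈301704.6 (right) → 2 crossings.
Mid: 2–3 at easting≈254511.7 (left), 4–1 at easting≈273017.5 (left) → 0 crossings.
Only West has an odd count, so the point is inside West.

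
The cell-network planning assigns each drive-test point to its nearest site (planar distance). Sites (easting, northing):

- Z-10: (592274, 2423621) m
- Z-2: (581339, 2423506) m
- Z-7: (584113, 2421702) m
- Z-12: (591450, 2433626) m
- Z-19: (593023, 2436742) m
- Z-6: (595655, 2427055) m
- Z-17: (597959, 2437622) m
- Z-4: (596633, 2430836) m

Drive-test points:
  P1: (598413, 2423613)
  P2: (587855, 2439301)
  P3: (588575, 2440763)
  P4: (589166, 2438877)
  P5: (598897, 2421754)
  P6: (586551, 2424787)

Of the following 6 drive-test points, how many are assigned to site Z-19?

P1 → Z-6
P2 → Z-19
P3 → Z-19
P4 → Z-19
P5 → Z-6
P6 → Z-7
3 of the 6 go to Z-19.

3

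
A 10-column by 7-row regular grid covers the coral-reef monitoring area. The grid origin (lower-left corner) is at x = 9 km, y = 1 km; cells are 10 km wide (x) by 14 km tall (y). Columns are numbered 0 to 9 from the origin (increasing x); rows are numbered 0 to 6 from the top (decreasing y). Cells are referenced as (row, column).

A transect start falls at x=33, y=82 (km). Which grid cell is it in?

Column index: ⌊(33 − 9) / 10⌋ = ⌊2.400⌋ = 2
Row offset from origin: ⌊(82 − 1) / 14⌋ = ⌊5.786⌋ = 5 → row 1 (counted from top)

(1, 2)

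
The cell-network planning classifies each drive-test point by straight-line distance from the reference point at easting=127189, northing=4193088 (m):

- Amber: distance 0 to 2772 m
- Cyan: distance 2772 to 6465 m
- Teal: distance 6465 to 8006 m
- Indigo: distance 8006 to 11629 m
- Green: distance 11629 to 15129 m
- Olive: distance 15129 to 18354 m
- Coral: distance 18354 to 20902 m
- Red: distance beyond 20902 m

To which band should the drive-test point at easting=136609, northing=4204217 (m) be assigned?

Distance = √((136609−127189)² + (4204217−4193088)²) = √(88736400.000 + 123854641.000) = 14580.502 m.
11629 ≤ 14580.502 < 15129 → Green.

Green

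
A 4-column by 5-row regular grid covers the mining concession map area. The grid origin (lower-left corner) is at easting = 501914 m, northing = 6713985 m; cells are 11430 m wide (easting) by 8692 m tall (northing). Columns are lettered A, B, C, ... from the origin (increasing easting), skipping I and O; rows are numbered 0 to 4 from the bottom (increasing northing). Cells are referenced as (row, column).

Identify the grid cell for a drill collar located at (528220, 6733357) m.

(2, C)

Column index: ⌊(528220 − 501914) / 11430⌋ = ⌊2.301⌋ = 2 → column C
Row offset from origin: ⌊(6733357 − 6713985) / 8692⌋ = ⌊2.229⌋ = 2 → row 2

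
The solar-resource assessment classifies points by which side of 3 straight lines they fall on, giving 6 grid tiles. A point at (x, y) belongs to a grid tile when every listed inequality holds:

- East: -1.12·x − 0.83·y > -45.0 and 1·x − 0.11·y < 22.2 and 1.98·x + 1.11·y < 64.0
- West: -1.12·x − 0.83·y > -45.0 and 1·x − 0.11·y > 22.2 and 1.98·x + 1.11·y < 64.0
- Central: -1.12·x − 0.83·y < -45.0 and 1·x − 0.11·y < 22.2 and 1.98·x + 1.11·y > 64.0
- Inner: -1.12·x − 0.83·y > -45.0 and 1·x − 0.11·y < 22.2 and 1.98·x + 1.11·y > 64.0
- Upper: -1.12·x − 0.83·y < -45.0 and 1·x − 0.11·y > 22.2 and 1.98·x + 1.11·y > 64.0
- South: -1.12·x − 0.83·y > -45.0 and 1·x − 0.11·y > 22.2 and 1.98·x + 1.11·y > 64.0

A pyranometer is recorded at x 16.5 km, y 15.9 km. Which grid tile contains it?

-1.12·16.5 − 0.83·15.9 = -31.677, which is > -45.0
1·16.5 − 0.11·15.9 = 14.751, which is < 22.2
1.98·16.5 + 1.11·15.9 = 50.319, which is < 64.0
This sign pattern matches East.

East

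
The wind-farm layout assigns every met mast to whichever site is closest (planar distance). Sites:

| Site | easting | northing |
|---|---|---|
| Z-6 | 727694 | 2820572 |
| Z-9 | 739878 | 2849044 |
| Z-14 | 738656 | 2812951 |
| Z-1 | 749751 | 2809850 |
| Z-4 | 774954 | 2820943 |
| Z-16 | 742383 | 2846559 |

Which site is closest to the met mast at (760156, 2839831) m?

Squared distances to each site:
Z-6: 1424690525.000; Z-9: 496076653.000; Z-14: 1184784400.000; Z-1: 1007124386.000; Z-4: 575737348.000; Z-16: 361145513.000.
Minimum at Z-16.

Z-16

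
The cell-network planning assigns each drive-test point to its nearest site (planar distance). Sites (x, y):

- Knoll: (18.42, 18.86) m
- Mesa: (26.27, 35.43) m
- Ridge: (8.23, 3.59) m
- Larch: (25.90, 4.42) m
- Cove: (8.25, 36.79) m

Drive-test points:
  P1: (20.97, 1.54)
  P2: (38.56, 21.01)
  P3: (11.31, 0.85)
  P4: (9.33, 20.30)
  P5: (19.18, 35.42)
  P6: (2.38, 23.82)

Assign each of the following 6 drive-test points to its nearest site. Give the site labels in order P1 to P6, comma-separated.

Larch, Mesa, Ridge, Knoll, Mesa, Cove

P1 → Larch (d²=32.60)
P2 → Mesa (d²=358.98)
P3 → Ridge (d²=16.99)
P4 → Knoll (d²=84.70)
P5 → Mesa (d²=50.27)
P6 → Cove (d²=202.68)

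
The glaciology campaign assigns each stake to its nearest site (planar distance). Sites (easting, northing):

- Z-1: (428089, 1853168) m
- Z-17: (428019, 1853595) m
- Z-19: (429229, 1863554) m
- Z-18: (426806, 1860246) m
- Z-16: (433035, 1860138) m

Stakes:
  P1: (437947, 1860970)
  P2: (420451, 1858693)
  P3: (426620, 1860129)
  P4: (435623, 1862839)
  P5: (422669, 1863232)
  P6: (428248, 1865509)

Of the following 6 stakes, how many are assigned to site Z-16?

2

P1 → Z-16
P2 → Z-18
P3 → Z-18
P4 → Z-16
P5 → Z-18
P6 → Z-19
2 of the 6 go to Z-16.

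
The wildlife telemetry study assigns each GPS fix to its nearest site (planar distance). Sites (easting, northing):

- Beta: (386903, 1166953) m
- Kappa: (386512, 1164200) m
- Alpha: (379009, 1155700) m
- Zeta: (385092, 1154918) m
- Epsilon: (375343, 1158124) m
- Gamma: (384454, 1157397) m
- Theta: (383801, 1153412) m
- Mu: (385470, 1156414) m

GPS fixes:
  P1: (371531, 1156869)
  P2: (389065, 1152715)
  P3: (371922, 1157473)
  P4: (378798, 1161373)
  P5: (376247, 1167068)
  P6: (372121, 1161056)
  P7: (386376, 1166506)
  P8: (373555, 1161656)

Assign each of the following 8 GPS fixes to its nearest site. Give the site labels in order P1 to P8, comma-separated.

P1 → Epsilon (d²=16106369.00)
P2 → Zeta (d²=20637938.00)
P3 → Epsilon (d²=12127042.00)
P4 → Epsilon (d²=22493026.00)
P5 → Epsilon (d²=80812352.00)
P6 → Epsilon (d²=18977908.00)
P7 → Beta (d²=477538.00)
P8 → Epsilon (d²=15671968.00)

Epsilon, Zeta, Epsilon, Epsilon, Epsilon, Epsilon, Beta, Epsilon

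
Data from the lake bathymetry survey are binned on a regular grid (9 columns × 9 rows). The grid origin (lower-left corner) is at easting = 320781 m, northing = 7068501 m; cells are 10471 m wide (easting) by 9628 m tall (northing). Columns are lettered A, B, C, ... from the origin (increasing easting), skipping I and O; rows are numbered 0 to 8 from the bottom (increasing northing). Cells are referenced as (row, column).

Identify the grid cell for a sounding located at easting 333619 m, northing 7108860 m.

Column index: ⌊(333619 − 320781) / 10471⌋ = ⌊1.226⌋ = 1 → column B
Row offset from origin: ⌊(7108860 − 7068501) / 9628⌋ = ⌊4.192⌋ = 4 → row 4

(4, B)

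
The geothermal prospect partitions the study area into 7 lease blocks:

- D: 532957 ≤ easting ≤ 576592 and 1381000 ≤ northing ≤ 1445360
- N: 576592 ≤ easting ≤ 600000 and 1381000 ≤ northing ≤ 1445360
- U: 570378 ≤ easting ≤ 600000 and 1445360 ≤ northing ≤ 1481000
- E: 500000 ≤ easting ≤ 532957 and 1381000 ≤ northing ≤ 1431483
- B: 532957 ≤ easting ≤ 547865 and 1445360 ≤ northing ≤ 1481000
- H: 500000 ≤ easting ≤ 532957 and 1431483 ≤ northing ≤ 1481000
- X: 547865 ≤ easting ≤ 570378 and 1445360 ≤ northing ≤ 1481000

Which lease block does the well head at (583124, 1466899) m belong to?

U

The point has easting = 583124 and northing = 1466899.
Only U satisfies 570378 ≤ easting ≤ 600000 and 1445360 ≤ northing ≤ 1481000.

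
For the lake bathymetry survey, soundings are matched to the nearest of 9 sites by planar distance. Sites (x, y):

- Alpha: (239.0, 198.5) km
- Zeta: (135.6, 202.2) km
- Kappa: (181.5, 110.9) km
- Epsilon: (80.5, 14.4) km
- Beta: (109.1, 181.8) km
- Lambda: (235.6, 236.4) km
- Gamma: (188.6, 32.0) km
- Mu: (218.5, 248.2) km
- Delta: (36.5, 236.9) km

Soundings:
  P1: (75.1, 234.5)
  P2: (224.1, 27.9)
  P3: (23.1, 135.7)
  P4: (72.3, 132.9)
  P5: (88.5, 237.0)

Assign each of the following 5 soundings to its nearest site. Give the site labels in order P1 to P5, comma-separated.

Delta, Gamma, Beta, Beta, Delta

P1 → Delta (d²=1495.72)
P2 → Gamma (d²=1277.06)
P3 → Beta (d²=9521.21)
P4 → Beta (d²=3745.45)
P5 → Delta (d²=2704.01)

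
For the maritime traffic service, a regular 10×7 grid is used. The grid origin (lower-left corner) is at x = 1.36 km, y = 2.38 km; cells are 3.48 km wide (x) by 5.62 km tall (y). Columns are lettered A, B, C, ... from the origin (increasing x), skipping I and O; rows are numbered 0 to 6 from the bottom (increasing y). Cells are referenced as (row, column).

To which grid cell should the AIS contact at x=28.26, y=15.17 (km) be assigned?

Column index: ⌊(28.26 − 1.36) / 3.48⌋ = ⌊7.730⌋ = 7 → column H
Row offset from origin: ⌊(15.17 − 2.38) / 5.62⌋ = ⌊2.276⌋ = 2 → row 2

(2, H)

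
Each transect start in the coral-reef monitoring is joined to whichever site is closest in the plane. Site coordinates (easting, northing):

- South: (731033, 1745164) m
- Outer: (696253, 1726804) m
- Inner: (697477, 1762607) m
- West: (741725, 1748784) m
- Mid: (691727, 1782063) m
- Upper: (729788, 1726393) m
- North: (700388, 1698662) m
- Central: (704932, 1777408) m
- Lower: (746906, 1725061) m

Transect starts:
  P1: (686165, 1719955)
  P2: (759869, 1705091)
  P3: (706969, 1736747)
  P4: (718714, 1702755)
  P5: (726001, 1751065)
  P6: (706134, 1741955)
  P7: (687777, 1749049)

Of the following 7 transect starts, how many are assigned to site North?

P1 → Outer
P2 → Lower
P3 → Outer
P4 → North
P5 → South
P6 → Outer
P7 → Inner
1 of the 7 goes to North.

1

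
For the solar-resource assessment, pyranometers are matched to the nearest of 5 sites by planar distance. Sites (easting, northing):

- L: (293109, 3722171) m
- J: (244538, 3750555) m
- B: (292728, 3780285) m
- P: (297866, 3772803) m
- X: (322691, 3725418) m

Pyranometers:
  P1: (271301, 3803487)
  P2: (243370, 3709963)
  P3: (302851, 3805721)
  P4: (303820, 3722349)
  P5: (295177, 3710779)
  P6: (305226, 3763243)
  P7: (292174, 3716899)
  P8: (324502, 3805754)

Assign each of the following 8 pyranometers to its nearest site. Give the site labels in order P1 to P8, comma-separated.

B, J, B, L, L, P, L, B

P1 → B (d²=997449133.00)
P2 → J (d²=1649074688.00)
P3 → B (d²=749465225.00)
P4 → L (d²=114757205.00)
P5 → L (d²=134054288.00)
P6 → P (d²=145563200.00)
P7 → L (d²=28668209.00)
P8 → B (d²=1658257037.00)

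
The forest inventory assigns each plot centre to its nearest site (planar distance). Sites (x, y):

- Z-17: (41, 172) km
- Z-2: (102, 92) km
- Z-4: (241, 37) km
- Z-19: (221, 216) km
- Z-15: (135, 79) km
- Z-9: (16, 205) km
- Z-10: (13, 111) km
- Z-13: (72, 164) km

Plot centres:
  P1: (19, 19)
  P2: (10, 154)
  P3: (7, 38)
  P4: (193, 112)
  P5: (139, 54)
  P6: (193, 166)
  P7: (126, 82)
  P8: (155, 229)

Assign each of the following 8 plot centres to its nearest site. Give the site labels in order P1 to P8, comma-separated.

Z-10, Z-17, Z-10, Z-15, Z-15, Z-19, Z-15, Z-19

P1 → Z-10 (d²=8500.00)
P2 → Z-17 (d²=1285.00)
P3 → Z-10 (d²=5365.00)
P4 → Z-15 (d²=4453.00)
P5 → Z-15 (d²=641.00)
P6 → Z-19 (d²=3284.00)
P7 → Z-15 (d²=90.00)
P8 → Z-19 (d²=4525.00)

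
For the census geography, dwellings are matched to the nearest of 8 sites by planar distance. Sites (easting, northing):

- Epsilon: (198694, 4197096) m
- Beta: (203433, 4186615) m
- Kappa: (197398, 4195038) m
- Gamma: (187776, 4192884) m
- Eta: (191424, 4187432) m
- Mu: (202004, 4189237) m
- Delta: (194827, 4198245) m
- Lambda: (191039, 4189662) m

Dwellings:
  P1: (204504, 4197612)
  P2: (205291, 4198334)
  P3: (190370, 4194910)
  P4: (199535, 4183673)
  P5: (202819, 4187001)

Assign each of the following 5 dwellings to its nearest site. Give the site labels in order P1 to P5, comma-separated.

Epsilon, Epsilon, Gamma, Beta, Beta

P1 → Epsilon (d²=34022356.00)
P2 → Epsilon (d²=45053053.00)
P3 → Gamma (d²=10833512.00)
P4 → Beta (d²=23849768.00)
P5 → Beta (d²=525992.00)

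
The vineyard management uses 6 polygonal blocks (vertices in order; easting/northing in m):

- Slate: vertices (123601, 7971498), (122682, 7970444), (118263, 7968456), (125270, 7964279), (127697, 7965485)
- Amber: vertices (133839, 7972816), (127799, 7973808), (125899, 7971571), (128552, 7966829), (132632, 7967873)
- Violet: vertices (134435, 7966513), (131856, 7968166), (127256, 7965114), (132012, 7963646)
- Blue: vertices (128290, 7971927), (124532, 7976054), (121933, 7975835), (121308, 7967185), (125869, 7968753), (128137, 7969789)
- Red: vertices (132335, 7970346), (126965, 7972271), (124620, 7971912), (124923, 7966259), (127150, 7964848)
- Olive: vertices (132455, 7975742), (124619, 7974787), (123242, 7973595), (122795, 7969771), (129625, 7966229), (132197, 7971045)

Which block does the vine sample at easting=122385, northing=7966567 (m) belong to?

Slate

Cast a ray rightward from (122385, 7966567). For each polygon, the edges (by vertex number in listed order) whose endpoints lie on opposite sides of northing = 7966567, where each meets that height, and whether that is right or left of the point:
Slate: 3–4 at easting≈121431.8 (left), 5–1 at easting≈126960.0 (right) → 1 crossing.
Amber: no edge straddles that height → 0 crossings.
Violet: 1–2 at easting≈134350.7 (right), 2–3 at easting≈129446.0 (right) → 2 crossings.
Blue: no edge straddles that height → 0 crossings.
Red: 3–4 at easting≈124906.5 (right), 5–1 at easting≈128771.1 (right) → 2 crossings.
Olive: 4–5 at easting≈128973.2 (right), 5–6 at easting≈129805.5 (right) → 2 crossings.
Only Slate has an odd count, so the point is inside Slate.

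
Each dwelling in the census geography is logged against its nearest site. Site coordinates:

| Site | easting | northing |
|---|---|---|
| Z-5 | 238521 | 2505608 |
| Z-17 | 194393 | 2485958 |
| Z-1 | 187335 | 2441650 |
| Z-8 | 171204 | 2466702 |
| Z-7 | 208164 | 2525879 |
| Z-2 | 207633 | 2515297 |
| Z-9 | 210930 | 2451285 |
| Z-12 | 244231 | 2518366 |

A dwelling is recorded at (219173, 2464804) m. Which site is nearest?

Z-9

Squared distances to each site:
Z-5: 2039311520.000; Z-17: 1061540116.000; Z-1: 1549765960.000; Z-8: 2304627365.000; Z-7: 3851353706.000; Z-2: 2682714649.000; Z-9: 250710410.000; Z-12: 3496791208.000.
Minimum at Z-9.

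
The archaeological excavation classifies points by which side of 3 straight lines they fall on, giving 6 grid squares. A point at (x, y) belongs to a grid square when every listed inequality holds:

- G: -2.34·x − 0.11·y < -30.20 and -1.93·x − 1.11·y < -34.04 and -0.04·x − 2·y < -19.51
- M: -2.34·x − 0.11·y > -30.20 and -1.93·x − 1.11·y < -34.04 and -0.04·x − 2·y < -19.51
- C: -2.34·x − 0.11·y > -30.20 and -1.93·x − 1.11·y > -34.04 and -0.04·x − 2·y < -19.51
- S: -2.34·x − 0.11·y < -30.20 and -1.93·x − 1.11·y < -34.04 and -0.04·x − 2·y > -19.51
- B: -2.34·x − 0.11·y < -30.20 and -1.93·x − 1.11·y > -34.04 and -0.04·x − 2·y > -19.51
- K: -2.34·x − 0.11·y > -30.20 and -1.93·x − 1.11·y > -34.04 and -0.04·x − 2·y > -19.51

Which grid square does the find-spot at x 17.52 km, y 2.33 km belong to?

S

-2.34·17.52 − 0.11·2.33 = -41.253, which is < -30.20
-1.93·17.52 − 1.11·2.33 = -36.400, which is < -34.04
-0.04·17.52 − 2·2.33 = -5.361, which is > -19.51
This sign pattern matches S.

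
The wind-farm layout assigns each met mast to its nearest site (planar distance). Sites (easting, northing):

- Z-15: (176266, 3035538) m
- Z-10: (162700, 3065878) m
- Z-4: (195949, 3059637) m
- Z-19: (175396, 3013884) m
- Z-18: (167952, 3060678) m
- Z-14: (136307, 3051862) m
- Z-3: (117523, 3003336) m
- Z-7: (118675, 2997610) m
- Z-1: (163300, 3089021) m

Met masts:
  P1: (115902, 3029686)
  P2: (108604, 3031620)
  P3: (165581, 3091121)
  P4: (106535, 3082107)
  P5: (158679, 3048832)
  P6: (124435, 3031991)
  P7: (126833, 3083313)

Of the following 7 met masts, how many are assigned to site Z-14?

P1 → Z-3
P2 → Z-3
P3 → Z-1
P4 → Z-14
P5 → Z-18
P6 → Z-14
P7 → Z-14
3 of the 7 go to Z-14.

3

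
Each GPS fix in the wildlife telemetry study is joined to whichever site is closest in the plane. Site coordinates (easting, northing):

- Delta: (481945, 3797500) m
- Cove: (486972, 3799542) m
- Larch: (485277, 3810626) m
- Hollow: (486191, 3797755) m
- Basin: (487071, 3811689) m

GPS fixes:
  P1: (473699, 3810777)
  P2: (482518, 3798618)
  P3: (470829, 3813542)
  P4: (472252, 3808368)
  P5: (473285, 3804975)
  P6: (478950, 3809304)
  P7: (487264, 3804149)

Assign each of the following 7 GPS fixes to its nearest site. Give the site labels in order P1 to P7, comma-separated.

Larch, Delta, Larch, Larch, Delta, Larch, Cove

P1 → Larch (d²=134072885.00)
P2 → Delta (d²=1578253.00)
P3 → Larch (d²=217247760.00)
P4 → Larch (d²=174749189.00)
P5 → Delta (d²=130871225.00)
P6 → Larch (d²=41778613.00)
P7 → Cove (d²=21309713.00)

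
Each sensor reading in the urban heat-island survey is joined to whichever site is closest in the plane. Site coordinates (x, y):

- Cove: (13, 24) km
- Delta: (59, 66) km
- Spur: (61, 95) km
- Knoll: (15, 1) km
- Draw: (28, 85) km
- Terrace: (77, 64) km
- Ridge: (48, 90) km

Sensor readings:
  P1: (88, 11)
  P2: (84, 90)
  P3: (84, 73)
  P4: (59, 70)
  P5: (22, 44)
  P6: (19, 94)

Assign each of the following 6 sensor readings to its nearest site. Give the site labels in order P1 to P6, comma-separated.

P1 → Terrace (d²=2930.00)
P2 → Spur (d²=554.00)
P3 → Terrace (d²=130.00)
P4 → Delta (d²=16.00)
P5 → Cove (d²=481.00)
P6 → Draw (d²=162.00)

Terrace, Spur, Terrace, Delta, Cove, Draw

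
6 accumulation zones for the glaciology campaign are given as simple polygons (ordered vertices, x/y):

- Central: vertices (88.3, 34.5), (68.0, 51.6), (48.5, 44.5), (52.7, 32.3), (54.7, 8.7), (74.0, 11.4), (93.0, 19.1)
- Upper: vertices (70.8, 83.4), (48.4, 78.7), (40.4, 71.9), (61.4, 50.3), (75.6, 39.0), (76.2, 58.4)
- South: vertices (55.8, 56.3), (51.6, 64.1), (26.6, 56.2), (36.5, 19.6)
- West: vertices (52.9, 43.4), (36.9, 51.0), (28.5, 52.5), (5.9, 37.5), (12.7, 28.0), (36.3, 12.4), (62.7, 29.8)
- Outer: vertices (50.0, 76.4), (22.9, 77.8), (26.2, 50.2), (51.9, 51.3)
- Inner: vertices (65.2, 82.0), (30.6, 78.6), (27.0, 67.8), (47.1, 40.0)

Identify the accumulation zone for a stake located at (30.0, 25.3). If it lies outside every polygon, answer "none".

Cast a ray rightward from (30.0, 25.3). For each polygon, the edges (by vertex number in listed order) whose endpoints lie on opposite sides of y = 25.3, where each meets that height, and whether that is right or left of the point:
Central: 4–5 at x≈53.29 (right), 7–1 at x≈91.11 (right) → 2 crossings.
Upper: no edge straddles that height → 0 crossings.
South: 3–4 at x≈34.96 (right), 4–1 at x≈39.50 (right) → 2 crossings.
West: 5–6 at x≈16.78 (left), 6–7 at x≈55.87 (right) → 1 crossing.
Outer: no edge straddles that height → 0 crossings.
Inner: no edge straddles that height → 0 crossings.
Only West has an odd count, so the point is inside West.

West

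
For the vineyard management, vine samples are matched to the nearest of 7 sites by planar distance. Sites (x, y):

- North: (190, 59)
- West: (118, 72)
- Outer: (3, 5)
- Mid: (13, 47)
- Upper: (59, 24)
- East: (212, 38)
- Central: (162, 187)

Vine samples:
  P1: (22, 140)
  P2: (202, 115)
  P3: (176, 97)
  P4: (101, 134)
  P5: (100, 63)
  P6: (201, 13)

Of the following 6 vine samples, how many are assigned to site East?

1

P1 → Mid
P2 → North
P3 → North
P4 → West
P5 → West
P6 → East
1 of the 6 goes to East.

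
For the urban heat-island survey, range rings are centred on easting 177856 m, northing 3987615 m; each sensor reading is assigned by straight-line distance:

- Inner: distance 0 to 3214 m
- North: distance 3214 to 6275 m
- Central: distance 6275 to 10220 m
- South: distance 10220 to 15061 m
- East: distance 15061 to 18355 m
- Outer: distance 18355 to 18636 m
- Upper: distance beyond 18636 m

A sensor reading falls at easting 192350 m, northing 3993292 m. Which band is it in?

East

Distance = √((192350−177856)² + (3993292−3987615)²) = √(210076036.000 + 32228329.000) = 15566.129 m.
15061 ≤ 15566.129 < 18355 → East.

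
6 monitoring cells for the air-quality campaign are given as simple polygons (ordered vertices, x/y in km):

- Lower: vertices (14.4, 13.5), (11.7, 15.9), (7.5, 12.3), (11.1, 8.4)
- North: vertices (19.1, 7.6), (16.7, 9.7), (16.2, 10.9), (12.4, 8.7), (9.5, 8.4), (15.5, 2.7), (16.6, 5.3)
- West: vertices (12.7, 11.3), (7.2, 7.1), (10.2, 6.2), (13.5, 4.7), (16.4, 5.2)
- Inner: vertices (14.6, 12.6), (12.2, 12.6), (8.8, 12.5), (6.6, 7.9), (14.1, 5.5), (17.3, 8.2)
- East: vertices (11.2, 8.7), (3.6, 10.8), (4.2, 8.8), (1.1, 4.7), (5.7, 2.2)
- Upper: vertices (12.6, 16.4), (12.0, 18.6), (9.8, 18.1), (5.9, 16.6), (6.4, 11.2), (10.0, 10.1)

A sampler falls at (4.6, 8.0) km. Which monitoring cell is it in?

East

Cast a ray rightward from (4.6, 8.0). For each polygon, the edges (by vertex number in listed order) whose endpoints lie on opposite sides of y = 8.0, where each meets that height, and whether that is right or left of the point:
Lower: no edge straddles that height → 0 crossings.
North: 1–2 at x≈18.64 (right), 5–6 at x≈9.92 (right) → 2 crossings.
West: 1–2 at x≈8.38 (right), 5–1 at x≈14.70 (right) → 2 crossings.
Inner: 3–4 at x≈6.65 (right), 5–6 at x≈17.06 (right) → 2 crossings.
East: 3–4 at x≈3.60 (left), 5–1 at x≈10.61 (right) → 1 crossing.
Upper: no edge straddles that height → 0 crossings.
Only East has an odd count, so the point is inside East.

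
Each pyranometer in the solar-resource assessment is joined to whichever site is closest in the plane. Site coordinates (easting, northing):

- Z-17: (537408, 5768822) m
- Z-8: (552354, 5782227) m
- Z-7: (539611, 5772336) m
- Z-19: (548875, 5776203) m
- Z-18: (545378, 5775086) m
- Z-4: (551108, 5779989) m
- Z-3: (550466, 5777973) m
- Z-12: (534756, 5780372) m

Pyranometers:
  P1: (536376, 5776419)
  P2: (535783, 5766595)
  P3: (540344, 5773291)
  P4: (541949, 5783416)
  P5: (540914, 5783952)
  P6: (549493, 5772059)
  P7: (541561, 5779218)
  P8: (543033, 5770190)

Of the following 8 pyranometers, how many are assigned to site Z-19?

P1 → Z-12
P2 → Z-17
P3 → Z-7
P4 → Z-12
P5 → Z-12
P6 → Z-19
P7 → Z-18
P8 → Z-7
1 of the 8 goes to Z-19.

1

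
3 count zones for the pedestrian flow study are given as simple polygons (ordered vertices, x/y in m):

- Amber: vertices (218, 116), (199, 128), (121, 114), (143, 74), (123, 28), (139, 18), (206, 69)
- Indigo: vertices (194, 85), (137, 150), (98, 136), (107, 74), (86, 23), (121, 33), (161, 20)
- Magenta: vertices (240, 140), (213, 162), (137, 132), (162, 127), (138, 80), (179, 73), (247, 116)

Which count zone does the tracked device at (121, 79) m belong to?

Cast a ray rightward from (121, 79). For each polygon, the edges (by vertex number in listed order) whose endpoints lie on opposite sides of y = 79, where each meets that height, and whether that is right or left of the point:
Amber: 3–4 at x≈140.2 (right), 7–1 at x≈208.6 (right) → 2 crossings.
Indigo: 3–4 at x≈106.3 (left), 7–1 at x≈191.0 (right) → 1 crossing.
Magenta: 5–6 at x≈143.9 (right), 6–7 at x≈188.5 (right) → 2 crossings.
Only Indigo has an odd count, so the point is inside Indigo.

Indigo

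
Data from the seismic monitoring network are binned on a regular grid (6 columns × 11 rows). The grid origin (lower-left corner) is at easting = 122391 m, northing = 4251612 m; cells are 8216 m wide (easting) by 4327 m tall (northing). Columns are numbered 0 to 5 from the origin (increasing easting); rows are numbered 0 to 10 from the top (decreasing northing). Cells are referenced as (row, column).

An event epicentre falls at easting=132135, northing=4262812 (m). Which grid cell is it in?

Column index: ⌊(132135 − 122391) / 8216⌋ = ⌊1.186⌋ = 1
Row offset from origin: ⌊(4262812 − 4251612) / 4327⌋ = ⌊2.588⌋ = 2 → row 8 (counted from top)

(8, 1)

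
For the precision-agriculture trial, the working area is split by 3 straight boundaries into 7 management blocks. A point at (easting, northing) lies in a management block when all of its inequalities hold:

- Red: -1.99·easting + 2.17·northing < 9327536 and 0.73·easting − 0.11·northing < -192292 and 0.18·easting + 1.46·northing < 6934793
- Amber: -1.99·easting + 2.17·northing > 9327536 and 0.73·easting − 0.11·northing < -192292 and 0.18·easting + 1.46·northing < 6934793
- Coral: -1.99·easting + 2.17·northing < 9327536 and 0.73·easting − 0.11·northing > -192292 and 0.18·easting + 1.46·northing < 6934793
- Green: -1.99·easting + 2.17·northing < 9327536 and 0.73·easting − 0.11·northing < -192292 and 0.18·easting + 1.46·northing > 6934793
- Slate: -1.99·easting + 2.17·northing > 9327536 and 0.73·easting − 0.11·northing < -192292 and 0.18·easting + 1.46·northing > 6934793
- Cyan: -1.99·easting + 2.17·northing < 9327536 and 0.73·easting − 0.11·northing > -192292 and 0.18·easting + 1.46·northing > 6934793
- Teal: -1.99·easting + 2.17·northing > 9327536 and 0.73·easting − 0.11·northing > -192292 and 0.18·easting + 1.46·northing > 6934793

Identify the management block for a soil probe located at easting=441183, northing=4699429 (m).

-1.99·441183 + 2.17·4699429 = 9319806.760, which is < 9327536
0.73·441183 − 0.11·4699429 = -194873.600, which is < -192292
0.18·441183 + 1.46·4699429 = 6940579.280, which is > 6934793
This sign pattern matches Green.

Green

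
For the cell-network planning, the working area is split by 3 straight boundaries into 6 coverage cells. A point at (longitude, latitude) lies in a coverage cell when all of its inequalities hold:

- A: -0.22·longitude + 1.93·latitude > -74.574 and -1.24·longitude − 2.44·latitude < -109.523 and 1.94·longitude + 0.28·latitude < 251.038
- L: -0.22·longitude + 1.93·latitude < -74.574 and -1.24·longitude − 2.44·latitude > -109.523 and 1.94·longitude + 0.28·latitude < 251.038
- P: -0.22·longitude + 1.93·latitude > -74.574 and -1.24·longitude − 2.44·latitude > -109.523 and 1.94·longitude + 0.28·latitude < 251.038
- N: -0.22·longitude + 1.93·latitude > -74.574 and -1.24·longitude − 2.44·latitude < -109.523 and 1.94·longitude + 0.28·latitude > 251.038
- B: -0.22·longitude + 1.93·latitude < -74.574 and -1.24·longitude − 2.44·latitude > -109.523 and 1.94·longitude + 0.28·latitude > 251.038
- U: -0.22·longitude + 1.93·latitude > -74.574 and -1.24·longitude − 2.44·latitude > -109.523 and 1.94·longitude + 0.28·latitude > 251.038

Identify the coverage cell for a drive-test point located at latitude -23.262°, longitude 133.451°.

U

-0.22·133.451 + 1.93·-23.262 = -74.255, which is > -74.574
-1.24·133.451 − 2.44·-23.262 = -108.720, which is > -109.523
1.94·133.451 + 0.28·-23.262 = 252.382, which is > 251.038
This sign pattern matches U.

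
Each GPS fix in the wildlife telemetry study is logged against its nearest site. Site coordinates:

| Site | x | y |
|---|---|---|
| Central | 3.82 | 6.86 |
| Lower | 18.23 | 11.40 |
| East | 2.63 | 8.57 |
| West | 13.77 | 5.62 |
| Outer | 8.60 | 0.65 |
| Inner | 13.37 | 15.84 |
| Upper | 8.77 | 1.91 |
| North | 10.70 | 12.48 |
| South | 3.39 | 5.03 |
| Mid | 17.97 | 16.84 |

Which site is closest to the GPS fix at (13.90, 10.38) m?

North

Squared distances to each site:
Central: 113.997; Lower: 19.789; East: 130.289; West: 22.675; Outer: 122.763; Inner: 30.092; Upper: 98.058; North: 14.650; South: 139.083; Mid: 58.296.
Minimum at North.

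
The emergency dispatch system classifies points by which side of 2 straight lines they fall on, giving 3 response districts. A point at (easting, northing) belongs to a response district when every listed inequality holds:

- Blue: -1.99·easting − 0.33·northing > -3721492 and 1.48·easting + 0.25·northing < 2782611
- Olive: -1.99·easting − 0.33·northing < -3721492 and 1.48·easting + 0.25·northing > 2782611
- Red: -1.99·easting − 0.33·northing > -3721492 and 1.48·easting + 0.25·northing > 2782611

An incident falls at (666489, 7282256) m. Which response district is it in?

-1.99·666489 − 0.33·7282256 = -3729457.590, which is < -3721492
1.48·666489 + 0.25·7282256 = 2806967.720, which is > 2782611
This sign pattern matches Olive.

Olive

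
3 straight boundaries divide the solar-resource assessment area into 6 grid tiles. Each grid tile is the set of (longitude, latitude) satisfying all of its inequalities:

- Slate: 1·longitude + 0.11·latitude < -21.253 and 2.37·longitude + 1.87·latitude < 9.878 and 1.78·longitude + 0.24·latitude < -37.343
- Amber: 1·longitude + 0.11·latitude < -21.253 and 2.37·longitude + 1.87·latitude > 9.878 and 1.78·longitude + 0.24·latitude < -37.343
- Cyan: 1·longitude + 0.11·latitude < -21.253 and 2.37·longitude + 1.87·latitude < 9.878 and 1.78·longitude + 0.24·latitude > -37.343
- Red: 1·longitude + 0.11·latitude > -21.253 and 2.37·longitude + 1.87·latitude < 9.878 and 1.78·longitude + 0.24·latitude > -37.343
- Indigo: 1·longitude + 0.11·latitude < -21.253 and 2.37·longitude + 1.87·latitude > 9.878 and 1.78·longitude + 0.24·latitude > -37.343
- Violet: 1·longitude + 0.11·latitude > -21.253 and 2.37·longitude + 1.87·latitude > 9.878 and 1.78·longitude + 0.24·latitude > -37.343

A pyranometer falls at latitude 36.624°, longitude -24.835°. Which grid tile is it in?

Red

1·-24.835 + 0.11·36.624 = -20.806, which is > -21.253
2.37·-24.835 + 1.87·36.624 = 9.628, which is < 9.878
1.78·-24.835 + 0.24·36.624 = -35.417, which is > -37.343
This sign pattern matches Red.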